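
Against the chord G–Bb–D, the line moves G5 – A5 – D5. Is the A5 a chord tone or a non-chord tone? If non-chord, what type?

The harmony at that moment is G minor triad (G, Bb, D); A5 is not a chord tone.
It is approached by step up from G5 and left by leap down to D5.
Step in, leap out — an escape tone.

Non-chord tone — an escape tone.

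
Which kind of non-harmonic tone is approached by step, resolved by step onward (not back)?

Approach: by step. Departure: by step, continuing in the same direction.
Stepwise on both sides with no change of direction means the note fills in the space between two different chord tones — a passing tone. (Had it turned back to its starting note it would be a neighbor tone instead.)

Passing tone.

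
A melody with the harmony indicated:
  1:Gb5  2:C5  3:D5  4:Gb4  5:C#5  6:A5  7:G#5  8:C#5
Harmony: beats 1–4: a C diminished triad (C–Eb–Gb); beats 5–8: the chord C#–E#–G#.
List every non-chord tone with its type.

The harmony at that moment is C diminished triad (C, Eb, Gb); D5 is not a chord tone.
It is approached by step up from C5 and left by leap down to Gb4.
Step in, leap out — an escape tone.
The harmony at that moment is C# major triad (C#, E#, G#); A5 is not a chord tone.
It is approached by leap up from C#5 and left by step down to G#5.
Leap in, step out — an appoggiatura.

D5 (beat 3) — escape tone; A5 (beat 6) — appoggiatura.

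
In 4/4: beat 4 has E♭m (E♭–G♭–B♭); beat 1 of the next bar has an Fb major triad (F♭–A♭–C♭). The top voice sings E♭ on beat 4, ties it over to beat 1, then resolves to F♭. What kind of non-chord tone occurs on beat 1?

Retardation.

The harmony at that moment is F♭ major triad (F♭, A♭, C♭); E♭ is not a chord tone.
It is held over (the same pitch as the preceding E♭) and left by step up to F♭.
Held over from the previous chord and resolving up by step — a retardation.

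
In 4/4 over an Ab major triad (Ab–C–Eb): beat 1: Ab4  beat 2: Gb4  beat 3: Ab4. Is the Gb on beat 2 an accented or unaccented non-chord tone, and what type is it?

Unaccented neighbor tone.

The harmony at that moment is Ab major triad (Ab, C, Eb); Gb4 is not a chord tone.
It is approached by step down from Ab4 and left by step up to Ab4.
Step away and step back to the same note — a neighbor tone (lower neighbor).
It falls on a weak beat, so it is unaccented.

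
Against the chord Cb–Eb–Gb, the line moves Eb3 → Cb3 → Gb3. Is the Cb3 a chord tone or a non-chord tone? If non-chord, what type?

Chord tone (the root of Cb major triad).

Cb major triad contains Cb, Eb, Gb; Cb is the root, so it is a chord tone.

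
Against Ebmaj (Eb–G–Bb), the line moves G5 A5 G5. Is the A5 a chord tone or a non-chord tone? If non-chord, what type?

Non-chord tone — a neighbor tone.

The harmony at that moment is Eb major triad (Eb, G, Bb); A5 is not a chord tone.
It is approached by step up from G5 and left by step down to G5.
Step away and step back to the same note — a neighbor tone (upper neighbor).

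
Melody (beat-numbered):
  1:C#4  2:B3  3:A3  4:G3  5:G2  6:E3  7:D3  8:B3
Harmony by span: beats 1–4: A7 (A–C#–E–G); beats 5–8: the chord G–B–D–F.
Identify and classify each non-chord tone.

The harmony at that moment is A dominant seventh chord (A, C#, E, G); B3 is not a chord tone.
It is approached by step down from C#4 and left by step down to A3.
Step in, step out in the same direction — a passing tone.
The harmony at that moment is G dominant seventh chord (G, B, D, F); E3 is not a chord tone.
It is approached by leap up from G2 and left by step down to D3.
Leap in, step out — an appoggiatura.

B3 (beat 2) — passing tone; E3 (beat 6) — appoggiatura.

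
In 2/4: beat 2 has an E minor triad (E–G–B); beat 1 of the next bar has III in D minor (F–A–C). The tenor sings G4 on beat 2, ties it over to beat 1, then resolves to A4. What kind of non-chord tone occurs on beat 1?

The harmony at that moment is F major triad (F, A, C); G4 is not a chord tone.
It is held over (the same pitch as the preceding G4) and left by step up to A4.
Held over from the previous chord and resolving up by step — a retardation.

Retardation.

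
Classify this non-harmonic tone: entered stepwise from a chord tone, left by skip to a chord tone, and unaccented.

Escape tone.

Approach: by step. Departure: by leap. Metric position: weak.
Step in, leap out, from a weak position — an escape tone (échappée). (It is the mirror image of the appoggiatura, which leaps in and steps out on a strong beat.)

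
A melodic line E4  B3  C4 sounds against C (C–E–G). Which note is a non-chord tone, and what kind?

The harmony at that moment is C major triad (C, E, G); B3 is not a chord tone.
It is approached by leap down from E4 and left by step up to C4.
Leap in, step out — an appoggiatura.

B3 is an appoggiatura.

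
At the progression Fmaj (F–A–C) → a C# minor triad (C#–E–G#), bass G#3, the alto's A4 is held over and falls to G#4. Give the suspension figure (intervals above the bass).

9–8 suspension.

At the second chord the bass is G#3. The suspended A4 lies a ninth above the bass; after resolving down by step to G#4, the interval above the bass becomes an octave.
Suspension figures are named by those two intervals: 9–8.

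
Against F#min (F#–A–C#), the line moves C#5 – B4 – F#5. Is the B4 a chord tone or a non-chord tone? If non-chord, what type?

The harmony at that moment is F# minor triad (F#, A, C#); B4 is not a chord tone.
It is approached by step down from C#5 and left by leap up to F#5.
Step in, leap out — an escape tone.

Non-chord tone — an escape tone.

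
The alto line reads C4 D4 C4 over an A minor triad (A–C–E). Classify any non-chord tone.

D4 is a neighbor tone.

The harmony at that moment is A minor triad (A, C, E); D4 is not a chord tone.
It is approached by step up from C4 and left by step down to C4.
Step away and step back to the same note — a neighbor tone (upper neighbor).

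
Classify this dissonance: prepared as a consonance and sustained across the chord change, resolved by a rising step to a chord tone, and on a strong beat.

Approach: by preparation — the pitch is first a chord tone, then held (tied or repeated) while the harmony changes under it. Departure: up by step. Metric position: strong.
A prepared dissonance that resolves upward by step — a retardation. (The same figure resolving downward would be a suspension.)

Retardation.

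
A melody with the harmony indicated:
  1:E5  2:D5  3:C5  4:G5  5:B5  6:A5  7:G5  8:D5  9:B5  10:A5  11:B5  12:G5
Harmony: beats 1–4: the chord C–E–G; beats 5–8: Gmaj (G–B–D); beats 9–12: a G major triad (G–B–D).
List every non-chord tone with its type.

D5 (beat 2) — passing tone; A5 (beat 6) — passing tone; A5 (beat 10) — neighbor tone.

The harmony at that moment is C major triad (C, E, G); D5 is not a chord tone.
It is approached by step down from E5 and left by step down to C5.
Step in, step out in the same direction — a passing tone.
The harmony at that moment is G major triad (G, B, D); A5 is not a chord tone.
It is approached by step down from B5 and left by step down to G5.
Step in, step out in the same direction — a passing tone.
The harmony at that moment is G major triad (G, B, D); A5 is not a chord tone.
It is approached by step down from B5 and left by step up to B5.
Step away and step back to the same note — a neighbor tone (lower neighbor).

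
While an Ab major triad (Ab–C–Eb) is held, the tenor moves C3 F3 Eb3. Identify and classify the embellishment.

The harmony at that moment is Ab major triad (Ab, C, Eb); F3 is not a chord tone.
It is approached by leap up from C3 and left by step down to Eb3.
Leap in, step out — an appoggiatura.

F3 is an appoggiatura.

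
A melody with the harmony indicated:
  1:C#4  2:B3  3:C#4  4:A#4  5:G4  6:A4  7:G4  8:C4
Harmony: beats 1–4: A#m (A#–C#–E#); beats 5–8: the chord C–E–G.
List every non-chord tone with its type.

B3 (beat 2) — neighbor tone; A4 (beat 6) — neighbor tone.

The harmony at that moment is A# minor triad (A#, C#, E#); B3 is not a chord tone.
It is approached by step down from C#4 and left by step up to C#4.
Step away and step back to the same note — a neighbor tone (lower neighbor).
The harmony at that moment is C major triad (C, E, G); A4 is not a chord tone.
It is approached by step up from G4 and left by step down to G4.
Step away and step back to the same note — a neighbor tone (upper neighbor).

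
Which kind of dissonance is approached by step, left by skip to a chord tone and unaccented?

Approach: by step. Departure: by leap. Metric position: weak.
Step in, leap out, from a weak position — an escape tone (échappée). (It is the mirror image of the appoggiatura, which leaps in and steps out on a strong beat.)

Escape tone.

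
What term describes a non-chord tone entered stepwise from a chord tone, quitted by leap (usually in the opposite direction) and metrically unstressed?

Approach: by step. Departure: by leap. Metric position: weak.
Step in, leap out, from a weak position — an escape tone (échappée). (It is the mirror image of the appoggiatura, which leaps in and steps out on a strong beat.)

Escape tone.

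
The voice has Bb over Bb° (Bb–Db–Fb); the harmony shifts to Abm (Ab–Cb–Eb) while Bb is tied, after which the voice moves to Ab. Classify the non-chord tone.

Bb is a suspension.

The harmony at that moment is Ab minor triad (Ab, Cb, Eb); Bb is not a chord tone.
It is held over (the same pitch as the preceding Bb) and left by step down to Ab.
Held over from the previous chord and resolving down by step — a suspension.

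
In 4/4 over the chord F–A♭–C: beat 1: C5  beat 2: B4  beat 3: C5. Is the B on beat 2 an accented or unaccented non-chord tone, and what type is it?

Unaccented neighbor tone.

The harmony at that moment is F minor triad (F, A♭, C); B4 is not a chord tone.
It is approached by step down from C5 and left by step up to C5.
Step away and step back to the same note — a neighbor tone (lower neighbor).
It falls on a weak beat, so it is unaccented.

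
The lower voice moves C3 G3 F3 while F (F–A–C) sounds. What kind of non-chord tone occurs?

The harmony at that moment is F major triad (F, A, C); G3 is not a chord tone.
It is approached by leap up from C3 and left by step down to F3.
Leap in, step out — an appoggiatura.

G3 is an appoggiatura.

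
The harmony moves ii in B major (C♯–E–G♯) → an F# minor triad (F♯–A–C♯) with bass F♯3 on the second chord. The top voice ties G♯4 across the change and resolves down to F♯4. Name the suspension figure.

At the second chord the bass is F♯3. The suspended G♯4 lies a ninth above the bass; after resolving down by step to F♯4, the interval above the bass becomes an octave.
Suspension figures are named by those two intervals: 9–8.

9–8 suspension.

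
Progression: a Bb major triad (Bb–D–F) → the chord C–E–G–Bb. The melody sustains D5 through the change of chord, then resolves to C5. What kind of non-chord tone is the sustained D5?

The harmony at that moment is C dominant seventh chord (C, E, G, Bb); D5 is not a chord tone.
It is held over (the same pitch as the preceding D5) and left by step down to C5.
Held over from the previous chord and resolving down by step — a suspension.

D5 is a suspension.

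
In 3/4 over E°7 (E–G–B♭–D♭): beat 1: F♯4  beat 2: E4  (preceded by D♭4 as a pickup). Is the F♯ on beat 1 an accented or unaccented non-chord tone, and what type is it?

Accented appoggiatura.

The harmony at that moment is E diminished seventh chord (E, G, B♭, D♭); F♯4 is not a chord tone.
It is approached by leap up from D♭4 and left by step down to E4.
Leap in, step out — an appoggiatura.
It falls on the downbeat, so it is accented.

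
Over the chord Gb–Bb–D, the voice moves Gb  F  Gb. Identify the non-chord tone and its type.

The harmony at that moment is Gb augmented triad (Gb, Bb, D); F is not a chord tone.
It is approached by step down from Gb and left by step up to Gb.
Step away and step back to the same note — a neighbor tone (lower neighbor).

F is a neighbor tone.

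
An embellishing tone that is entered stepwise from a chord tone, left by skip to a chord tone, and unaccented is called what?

Approach: by step. Departure: by leap. Metric position: weak.
Step in, leap out, from a weak position — an escape tone (échappée). (It is the mirror image of the appoggiatura, which leaps in and steps out on a strong beat.)

Escape tone.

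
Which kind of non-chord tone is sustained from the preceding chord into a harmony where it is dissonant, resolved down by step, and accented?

Approach: by preparation — the pitch is first a chord tone, then held (tied or repeated) while the harmony changes under it. Departure: down by step. Metric position: strong.
A prepared dissonance that resolves downward by step — a suspension. (The same figure resolving upward would be a retardation.)

Suspension.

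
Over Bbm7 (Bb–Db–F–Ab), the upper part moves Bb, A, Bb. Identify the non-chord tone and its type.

The harmony at that moment is Bb minor seventh chord (Bb, Db, F, Ab); A is not a chord tone.
It is approached by step down from Bb and left by step up to Bb.
Step away and step back to the same note — a neighbor tone (lower neighbor).

A is a neighbor tone.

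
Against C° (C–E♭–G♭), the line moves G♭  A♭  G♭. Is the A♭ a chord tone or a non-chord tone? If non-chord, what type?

The harmony at that moment is C diminished triad (C, E♭, G♭); A♭ is not a chord tone.
It is approached by step up from G♭ and left by step down to G♭.
Step away and step back to the same note — a neighbor tone (upper neighbor).

Non-chord tone — a neighbor tone.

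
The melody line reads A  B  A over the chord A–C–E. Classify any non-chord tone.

B is a neighbor tone.

The harmony at that moment is A minor triad (A, C, E); B is not a chord tone.
It is approached by step up from A and left by step down to A.
Step away and step back to the same note — a neighbor tone (upper neighbor).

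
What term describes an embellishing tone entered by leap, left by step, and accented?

Appoggiatura.

Approach: by leap. Departure: by step. Metric position: strong.
Leap in, step out, in a metrically strong position — an appoggiatura. (It is the mirror image of the escape tone, which steps in and leaps out from a weak position.)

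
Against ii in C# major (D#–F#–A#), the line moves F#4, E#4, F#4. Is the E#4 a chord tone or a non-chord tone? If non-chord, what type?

Non-chord tone — a neighbor tone.

The harmony at that moment is D# minor triad (D#, F#, A#); E#4 is not a chord tone.
It is approached by step down from F#4 and left by step up to F#4.
Step away and step back to the same note — a neighbor tone (lower neighbor).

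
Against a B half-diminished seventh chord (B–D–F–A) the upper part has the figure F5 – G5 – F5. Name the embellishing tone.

G5 is a neighbor tone.

The harmony at that moment is B half-diminished seventh chord (B, D, F, A); G5 is not a chord tone.
It is approached by step up from F5 and left by step down to F5.
Step away and step back to the same note — a neighbor tone (upper neighbor).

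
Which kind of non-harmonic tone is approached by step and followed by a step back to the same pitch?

Approach: by step. Departure: by step in the opposite direction, back to the starting pitch.
Stepwise on both sides but reversing to return to the same chord tone — a neighbor tone. (Had it continued onward in the same direction it would be a passing tone instead.)

Neighbor tone.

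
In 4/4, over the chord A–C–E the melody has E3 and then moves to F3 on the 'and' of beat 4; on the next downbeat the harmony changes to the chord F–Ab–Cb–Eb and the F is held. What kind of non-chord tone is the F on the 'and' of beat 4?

The harmony at that moment is A minor triad (A, C, E); F3 is not a chord tone.
It is approached by step up from E3 and then sustained as the same pitch into the next harmony.
Arriving early and becoming a chord tone when the harmony changes — an anticipation.

Anticipation.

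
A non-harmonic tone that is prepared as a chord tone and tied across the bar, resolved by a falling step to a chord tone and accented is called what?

Approach: by preparation — the pitch is first a chord tone, then held (tied or repeated) while the harmony changes under it. Departure: down by step. Metric position: strong.
A prepared dissonance that resolves downward by step — a suspension. (The same figure resolving upward would be a retardation.)

Suspension.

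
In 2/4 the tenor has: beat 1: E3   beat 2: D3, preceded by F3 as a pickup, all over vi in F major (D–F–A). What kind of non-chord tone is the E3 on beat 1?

Passing tone.

The harmony at that moment is D minor triad (D, F, A); E3 is not a chord tone.
It is approached by step down from F3 and left by step down to D3.
Step in, step out in the same direction — a passing tone.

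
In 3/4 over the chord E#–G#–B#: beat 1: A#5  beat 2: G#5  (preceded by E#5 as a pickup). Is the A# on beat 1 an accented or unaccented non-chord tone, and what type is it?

The harmony at that moment is E# minor triad (E#, G#, B#); A#5 is not a chord tone.
It is approached by leap up from E#5 and left by step down to G#5.
Leap in, step out — an appoggiatura.
It falls on the downbeat, so it is accented.

Accented appoggiatura.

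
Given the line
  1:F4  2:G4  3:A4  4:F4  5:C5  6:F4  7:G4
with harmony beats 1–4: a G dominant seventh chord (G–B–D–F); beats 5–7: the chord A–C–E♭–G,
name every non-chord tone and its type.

The harmony at that moment is G dominant seventh chord (G, B, D, F); A4 is not a chord tone.
It is approached by step up from G4 and left by leap down to F4.
Step in, leap out — an escape tone.
The harmony at that moment is A half-diminished seventh chord (A, C, E♭, G); F4 is not a chord tone.
It is approached by leap down from C5 and left by step up to G4.
Leap in, step out — an appoggiatura.

A4 (beat 3) — escape tone; F4 (beat 6) — appoggiatura.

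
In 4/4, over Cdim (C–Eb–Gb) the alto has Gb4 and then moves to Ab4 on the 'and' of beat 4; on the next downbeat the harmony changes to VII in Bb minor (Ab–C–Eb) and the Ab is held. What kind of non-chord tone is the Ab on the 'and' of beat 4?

Anticipation.

The harmony at that moment is C diminished triad (C, Eb, Gb); Ab4 is not a chord tone.
It is approached by step up from Gb4 and then sustained as the same pitch into the next harmony.
Arriving early and becoming a chord tone when the harmony changes — an anticipation.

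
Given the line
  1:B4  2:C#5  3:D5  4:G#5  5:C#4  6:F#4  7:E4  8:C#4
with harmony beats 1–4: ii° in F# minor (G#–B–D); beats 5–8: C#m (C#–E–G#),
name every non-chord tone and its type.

C#5 (beat 2) — passing tone; F#4 (beat 6) — appoggiatura.

The harmony at that moment is G# diminished triad (G#, B, D); C#5 is not a chord tone.
It is approached by step up from B4 and left by step up to D5.
Step in, step out in the same direction — a passing tone.
The harmony at that moment is C# minor triad (C#, E, G#); F#4 is not a chord tone.
It is approached by leap up from C#4 and left by step down to E4.
Leap in, step out — an appoggiatura.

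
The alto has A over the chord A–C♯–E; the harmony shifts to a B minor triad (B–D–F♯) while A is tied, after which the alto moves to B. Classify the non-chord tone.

The harmony at that moment is B minor triad (B, D, F♯); A is not a chord tone.
It is held over (the same pitch as the preceding A) and left by step up to B.
Held over from the previous chord and resolving up by step — a retardation.

A is a retardation.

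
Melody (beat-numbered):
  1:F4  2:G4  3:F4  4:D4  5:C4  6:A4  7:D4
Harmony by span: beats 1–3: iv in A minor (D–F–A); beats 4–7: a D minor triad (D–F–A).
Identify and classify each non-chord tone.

The harmony at that moment is D minor triad (D, F, A); G4 is not a chord tone.
It is approached by step up from F4 and left by step down to F4.
Step away and step back to the same note — a neighbor tone (upper neighbor).
The harmony at that moment is D minor triad (D, F, A); C4 is not a chord tone.
It is approached by step down from D4 and left by leap up to A4.
Step in, leap out — an escape tone.

G4 (beat 2) — neighbor tone; C4 (beat 5) — escape tone.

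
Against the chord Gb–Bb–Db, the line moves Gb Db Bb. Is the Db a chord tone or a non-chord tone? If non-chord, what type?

Chord tone (the fifth of Gb major triad).

Gb major triad contains Gb, Bb, Db; Db is the fifth, so it is a chord tone.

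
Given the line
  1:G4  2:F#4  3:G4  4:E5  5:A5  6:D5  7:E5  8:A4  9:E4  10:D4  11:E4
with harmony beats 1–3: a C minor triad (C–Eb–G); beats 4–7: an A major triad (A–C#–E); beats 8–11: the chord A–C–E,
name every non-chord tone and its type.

The harmony at that moment is C minor triad (C, Eb, G); F#4 is not a chord tone.
It is approached by step down from G4 and left by step up to G4.
Step away and step back to the same note — a neighbor tone (lower neighbor).
The harmony at that moment is A major triad (A, C#, E); D5 is not a chord tone.
It is approached by leap down from A5 and left by step up to E5.
Leap in, step out — an appoggiatura.
The harmony at that moment is A minor triad (A, C, E); D4 is not a chord tone.
It is approached by step down from E4 and left by step up to E4.
Step away and step back to the same note — a neighbor tone (lower neighbor).

F#4 (beat 2) — neighbor tone; D5 (beat 6) — appoggiatura; D4 (beat 10) — neighbor tone.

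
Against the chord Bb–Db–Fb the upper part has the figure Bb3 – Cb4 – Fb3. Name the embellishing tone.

The harmony at that moment is Bb diminished triad (Bb, Db, Fb); Cb4 is not a chord tone.
It is approached by step up from Bb3 and left by leap down to Fb3.
Step in, leap out — an escape tone.

Cb4 is an escape tone.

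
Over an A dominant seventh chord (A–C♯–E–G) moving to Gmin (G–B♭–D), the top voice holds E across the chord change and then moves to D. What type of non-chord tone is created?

E is a suspension.

The harmony at that moment is G minor triad (G, B♭, D); E is not a chord tone.
It is held over (the same pitch as the preceding E) and left by step down to D.
Held over from the previous chord and resolving down by step — a suspension.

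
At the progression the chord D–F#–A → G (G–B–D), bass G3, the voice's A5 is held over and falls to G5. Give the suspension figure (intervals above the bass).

At the second chord the bass is G3. The suspended A5 lies a ninth above the bass; after resolving down by step to G5, the interval above the bass becomes an octave.
Suspension figures are named by those two intervals: 9–8.

9–8 suspension.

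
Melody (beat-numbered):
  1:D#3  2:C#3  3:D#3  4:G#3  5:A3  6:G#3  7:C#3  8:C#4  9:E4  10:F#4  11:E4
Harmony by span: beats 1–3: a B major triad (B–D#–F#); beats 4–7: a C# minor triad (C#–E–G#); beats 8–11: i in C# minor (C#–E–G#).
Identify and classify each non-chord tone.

The harmony at that moment is B major triad (B, D#, F#); C#3 is not a chord tone.
It is approached by step down from D#3 and left by step up to D#3.
Step away and step back to the same note — a neighbor tone (lower neighbor).
The harmony at that moment is C# minor triad (C#, E, G#); A3 is not a chord tone.
It is approached by step up from G#3 and left by step down to G#3.
Step away and step back to the same note — a neighbor tone (upper neighbor).
The harmony at that moment is C# minor triad (C#, E, G#); F#4 is not a chord tone.
It is approached by step up from E4 and left by step down to E4.
Step away and step back to the same note — a neighbor tone (upper neighbor).

C#3 (beat 2) — neighbor tone; A3 (beat 5) — neighbor tone; F#4 (beat 10) — neighbor tone.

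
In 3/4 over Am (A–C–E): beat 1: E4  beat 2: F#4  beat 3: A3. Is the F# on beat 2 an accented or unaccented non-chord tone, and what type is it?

Unaccented escape tone.

The harmony at that moment is A minor triad (A, C, E); F#4 is not a chord tone.
It is approached by step up from E4 and left by leap down to A3.
Step in, leap out — an escape tone.
It falls on a weak beat, so it is unaccented.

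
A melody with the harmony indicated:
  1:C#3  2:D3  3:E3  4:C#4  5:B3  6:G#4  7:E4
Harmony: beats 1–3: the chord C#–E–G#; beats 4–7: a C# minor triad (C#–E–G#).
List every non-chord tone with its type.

D3 (beat 2) — passing tone; B3 (beat 5) — escape tone.

The harmony at that moment is C# minor triad (C#, E, G#); D3 is not a chord tone.
It is approached by step up from C#3 and left by step up to E3.
Step in, step out in the same direction — a passing tone.
The harmony at that moment is C# minor triad (C#, E, G#); B3 is not a chord tone.
It is approached by step down from C#4 and left by leap up to G#4.
Step in, leap out — an escape tone.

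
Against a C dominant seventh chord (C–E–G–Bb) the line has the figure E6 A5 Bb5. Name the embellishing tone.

The harmony at that moment is C dominant seventh chord (C, E, G, Bb); A5 is not a chord tone.
It is approached by leap down from E6 and left by step up to Bb5.
Leap in, step out — an appoggiatura.

A5 is an appoggiatura.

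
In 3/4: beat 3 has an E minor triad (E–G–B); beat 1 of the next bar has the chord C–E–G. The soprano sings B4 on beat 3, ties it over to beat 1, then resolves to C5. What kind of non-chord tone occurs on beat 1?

Retardation.

The harmony at that moment is C major triad (C, E, G); B4 is not a chord tone.
It is held over (the same pitch as the preceding B4) and left by step up to C5.
Held over from the previous chord and resolving up by step — a retardation.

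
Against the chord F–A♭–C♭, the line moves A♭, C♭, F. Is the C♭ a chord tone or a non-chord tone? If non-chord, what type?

Chord tone (the fifth of F diminished triad).

F diminished triad contains F, A♭, C♭; C♭ is the fifth, so it is a chord tone.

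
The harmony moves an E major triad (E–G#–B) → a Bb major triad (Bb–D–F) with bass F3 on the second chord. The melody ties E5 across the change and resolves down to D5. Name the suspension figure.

At the second chord the bass is F3. The suspended E5 lies a seventh above the bass; after resolving down by step to D5, the interval above the bass becomes a sixth.
Suspension figures are named by those two intervals: 7–6.

7–6 suspension.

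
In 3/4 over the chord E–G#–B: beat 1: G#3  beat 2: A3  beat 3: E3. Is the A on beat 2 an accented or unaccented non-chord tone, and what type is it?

Unaccented escape tone.

The harmony at that moment is E major triad (E, G#, B); A3 is not a chord tone.
It is approached by step up from G#3 and left by leap down to E3.
Step in, leap out — an escape tone.
It falls on a weak beat, so it is unaccented.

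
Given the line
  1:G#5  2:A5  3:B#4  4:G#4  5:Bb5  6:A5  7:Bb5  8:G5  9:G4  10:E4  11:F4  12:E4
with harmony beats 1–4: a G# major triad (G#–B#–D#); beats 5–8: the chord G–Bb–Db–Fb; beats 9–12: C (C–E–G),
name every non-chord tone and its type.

A5 (beat 2) — escape tone; A5 (beat 6) — neighbor tone; F4 (beat 11) — neighbor tone.

The harmony at that moment is G# major triad (G#, B#, D#); A5 is not a chord tone.
It is approached by step up from G#5 and left by leap down to B#4.
Step in, leap out — an escape tone.
The harmony at that moment is G diminished seventh chord (G, Bb, Db, Fb); A5 is not a chord tone.
It is approached by step down from Bb5 and left by step up to Bb5.
Step away and step back to the same note — a neighbor tone (lower neighbor).
The harmony at that moment is C major triad (C, E, G); F4 is not a chord tone.
It is approached by step up from E4 and left by step down to E4.
Step away and step back to the same note — a neighbor tone (upper neighbor).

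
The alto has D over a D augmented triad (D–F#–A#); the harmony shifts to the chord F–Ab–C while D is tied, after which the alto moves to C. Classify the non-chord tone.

The harmony at that moment is F minor triad (F, Ab, C); D is not a chord tone.
It is held over (the same pitch as the preceding D) and left by step down to C.
Held over from the previous chord and resolving down by step — a suspension.

D is a suspension.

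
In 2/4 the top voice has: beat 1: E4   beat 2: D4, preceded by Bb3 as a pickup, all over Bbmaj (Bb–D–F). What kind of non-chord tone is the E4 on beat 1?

Appoggiatura.

The harmony at that moment is Bb major triad (Bb, D, F); E4 is not a chord tone.
It is approached by leap up from Bb3 and left by step down to D4.
Leap in, step out, metrically accented — an appoggiatura.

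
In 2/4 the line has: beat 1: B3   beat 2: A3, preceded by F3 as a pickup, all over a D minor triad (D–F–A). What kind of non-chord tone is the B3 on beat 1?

Appoggiatura.

The harmony at that moment is D minor triad (D, F, A); B3 is not a chord tone.
It is approached by leap up from F3 and left by step down to A3.
Leap in, step out, metrically accented — an appoggiatura.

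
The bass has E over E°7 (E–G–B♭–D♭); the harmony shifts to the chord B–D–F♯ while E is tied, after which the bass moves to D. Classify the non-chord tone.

The harmony at that moment is B minor triad (B, D, F♯); E is not a chord tone.
It is held over (the same pitch as the preceding E) and left by step down to D.
Held over from the previous chord and resolving down by step — a suspension.

E is a suspension.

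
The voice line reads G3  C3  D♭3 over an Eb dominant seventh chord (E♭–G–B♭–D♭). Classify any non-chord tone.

C3 is an appoggiatura.

The harmony at that moment is E♭ dominant seventh chord (E♭, G, B♭, D♭); C3 is not a chord tone.
It is approached by leap down from G3 and left by step up to D♭3.
Leap in, step out — an appoggiatura.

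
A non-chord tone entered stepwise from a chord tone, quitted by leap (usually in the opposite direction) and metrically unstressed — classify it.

Approach: by step. Departure: by leap. Metric position: weak.
Step in, leap out, from a weak position — an escape tone (échappée). (It is the mirror image of the appoggiatura, which leaps in and steps out on a strong beat.)

Escape tone.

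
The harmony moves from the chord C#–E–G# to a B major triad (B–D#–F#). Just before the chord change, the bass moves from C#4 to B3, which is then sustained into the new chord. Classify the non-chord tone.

The harmony at that moment is C# minor triad (C#, E, G#); B3 is not a chord tone.
It is approached by step down from C#4 and then sustained as the same pitch into the next harmony.
Arriving early and becoming a chord tone when the harmony changes — an anticipation.

B3 is an anticipation.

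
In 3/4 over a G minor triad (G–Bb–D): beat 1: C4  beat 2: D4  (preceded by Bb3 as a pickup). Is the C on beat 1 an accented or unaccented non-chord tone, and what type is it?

The harmony at that moment is G minor triad (G, Bb, D); C4 is not a chord tone.
It is approached by step up from Bb3 and left by step up to D4.
Step in, step out in the same direction — a passing tone.
It falls on the downbeat, so it is accented.

Accented passing tone.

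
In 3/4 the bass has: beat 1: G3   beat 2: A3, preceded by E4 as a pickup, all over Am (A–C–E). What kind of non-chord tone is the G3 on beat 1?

The harmony at that moment is A minor triad (A, C, E); G3 is not a chord tone.
It is approached by leap down from E4 and left by step up to A3.
Leap in, step out, metrically accented — an appoggiatura.

Appoggiatura.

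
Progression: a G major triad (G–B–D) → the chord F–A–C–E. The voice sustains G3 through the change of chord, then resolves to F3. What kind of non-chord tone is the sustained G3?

G3 is a suspension.

The harmony at that moment is F major seventh chord (F, A, C, E); G3 is not a chord tone.
It is held over (the same pitch as the preceding G3) and left by step down to F3.
Held over from the previous chord and resolving down by step — a suspension.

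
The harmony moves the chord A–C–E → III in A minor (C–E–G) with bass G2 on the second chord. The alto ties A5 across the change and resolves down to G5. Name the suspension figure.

9–8 suspension.

At the second chord the bass is G2. The suspended A5 lies a ninth above the bass; after resolving down by step to G5, the interval above the bass becomes an octave.
Suspension figures are named by those two intervals: 9–8.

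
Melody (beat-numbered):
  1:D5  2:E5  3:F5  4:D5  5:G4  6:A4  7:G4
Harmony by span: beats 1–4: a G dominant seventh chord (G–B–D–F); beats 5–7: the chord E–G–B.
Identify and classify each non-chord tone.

E5 (beat 2) — passing tone; A4 (beat 6) — neighbor tone.

The harmony at that moment is G dominant seventh chord (G, B, D, F); E5 is not a chord tone.
It is approached by step up from D5 and left by step up to F5.
Step in, step out in the same direction — a passing tone.
The harmony at that moment is E minor triad (E, G, B); A4 is not a chord tone.
It is approached by step up from G4 and left by step down to G4.
Step away and step back to the same note — a neighbor tone (upper neighbor).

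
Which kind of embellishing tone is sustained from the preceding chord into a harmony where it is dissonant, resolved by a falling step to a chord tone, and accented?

Approach: by preparation — the pitch is first a chord tone, then held (tied or repeated) while the harmony changes under it. Departure: down by step. Metric position: strong.
A prepared dissonance that resolves downward by step — a suspension. (The same figure resolving upward would be a retardation.)

Suspension.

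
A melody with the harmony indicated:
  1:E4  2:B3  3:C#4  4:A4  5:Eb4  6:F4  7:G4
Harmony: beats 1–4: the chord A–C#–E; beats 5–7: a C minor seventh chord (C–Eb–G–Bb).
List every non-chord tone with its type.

B3 (beat 2) — appoggiatura; F4 (beat 6) — passing tone.

The harmony at that moment is A major triad (A, C#, E); B3 is not a chord tone.
It is approached by leap down from E4 and left by step up to C#4.
Leap in, step out — an appoggiatura.
The harmony at that moment is C minor seventh chord (C, Eb, G, Bb); F4 is not a chord tone.
It is approached by step up from Eb4 and left by step up to G4.
Step in, step out in the same direction — a passing tone.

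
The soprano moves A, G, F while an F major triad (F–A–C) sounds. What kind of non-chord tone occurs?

The harmony at that moment is F major triad (F, A, C); G is not a chord tone.
It is approached by step down from A and left by step down to F.
Step in, step out in the same direction — a passing tone.

G is a passing tone.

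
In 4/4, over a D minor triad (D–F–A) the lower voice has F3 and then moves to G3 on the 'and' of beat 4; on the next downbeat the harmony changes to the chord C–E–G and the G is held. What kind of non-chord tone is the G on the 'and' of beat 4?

Anticipation.

The harmony at that moment is D minor triad (D, F, A); G3 is not a chord tone.
It is approached by step up from F3 and then sustained as the same pitch into the next harmony.
Arriving early and becoming a chord tone when the harmony changes — an anticipation.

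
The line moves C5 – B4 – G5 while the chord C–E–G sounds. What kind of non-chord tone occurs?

The harmony at that moment is C major triad (C, E, G); B4 is not a chord tone.
It is approached by step down from C5 and left by leap up to G5.
Step in, leap out — an escape tone.

B4 is an escape tone.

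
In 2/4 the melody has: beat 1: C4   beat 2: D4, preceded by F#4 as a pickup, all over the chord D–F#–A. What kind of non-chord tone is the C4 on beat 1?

The harmony at that moment is D major triad (D, F#, A); C4 is not a chord tone.
It is approached by leap down from F#4 and left by step up to D4.
Leap in, step out, metrically accented — an appoggiatura.

Appoggiatura.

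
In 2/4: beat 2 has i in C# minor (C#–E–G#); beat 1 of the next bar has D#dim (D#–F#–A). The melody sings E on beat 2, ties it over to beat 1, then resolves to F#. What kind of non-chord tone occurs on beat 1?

The harmony at that moment is D# diminished triad (D#, F#, A); E is not a chord tone.
It is held over (the same pitch as the preceding E) and left by step up to F#.
Held over from the previous chord and resolving up by step — a retardation.

Retardation.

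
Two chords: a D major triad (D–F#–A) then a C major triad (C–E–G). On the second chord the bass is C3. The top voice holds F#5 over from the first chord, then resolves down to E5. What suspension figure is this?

4–3 suspension.

At the second chord the bass is C3. The suspended F#5 lies a fourth above the bass; after resolving down by step to E5, the interval above the bass becomes a third.
Suspension figures are named by those two intervals: 4–3.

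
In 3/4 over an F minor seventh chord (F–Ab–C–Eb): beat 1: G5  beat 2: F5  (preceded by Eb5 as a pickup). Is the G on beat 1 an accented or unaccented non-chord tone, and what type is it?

The harmony at that moment is F minor seventh chord (F, Ab, C, Eb); G5 is not a chord tone.
It is approached by leap up from Eb5 and left by step down to F5.
Leap in, step out — an appoggiatura.
It falls on the downbeat, so it is accented.

Accented appoggiatura.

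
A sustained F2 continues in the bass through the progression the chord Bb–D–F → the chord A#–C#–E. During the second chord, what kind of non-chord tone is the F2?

Pedal tone (pedal point).

The harmony at that moment is A# diminished triad (A#, C#, E); F2 is not a chord tone.
It is held over (the same pitch as the preceding F2) and then sustained as the same pitch into the next harmony.
Sustained through a change of harmony — a pedal tone.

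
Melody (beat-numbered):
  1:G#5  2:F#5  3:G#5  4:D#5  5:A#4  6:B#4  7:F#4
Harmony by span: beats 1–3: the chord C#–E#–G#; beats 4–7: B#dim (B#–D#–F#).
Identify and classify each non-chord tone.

F#5 (beat 2) — neighbor tone; A#4 (beat 5) — appoggiatura.

The harmony at that moment is C# major triad (C#, E#, G#); F#5 is not a chord tone.
It is approached by step down from G#5 and left by step up to G#5.
Step away and step back to the same note — a neighbor tone (lower neighbor).
The harmony at that moment is B# diminished triad (B#, D#, F#); A#4 is not a chord tone.
It is approached by leap down from D#5 and left by step up to B#4.
Leap in, step out — an appoggiatura.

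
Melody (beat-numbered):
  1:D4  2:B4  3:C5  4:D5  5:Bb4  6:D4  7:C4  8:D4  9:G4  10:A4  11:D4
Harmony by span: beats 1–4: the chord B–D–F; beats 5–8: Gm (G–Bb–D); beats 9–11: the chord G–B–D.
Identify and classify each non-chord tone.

The harmony at that moment is B diminished triad (B, D, F); C5 is not a chord tone.
It is approached by step up from B4 and left by step up to D5.
Step in, step out in the same direction — a passing tone.
The harmony at that moment is G minor triad (G, Bb, D); C4 is not a chord tone.
It is approached by step down from D4 and left by step up to D4.
Step away and step back to the same note — a neighbor tone (lower neighbor).
The harmony at that moment is G major triad (G, B, D); A4 is not a chord tone.
It is approached by step up from G4 and left by leap down to D4.
Step in, leap out — an escape tone.

C5 (beat 3) — passing tone; C4 (beat 7) — neighbor tone; A4 (beat 10) — escape tone.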